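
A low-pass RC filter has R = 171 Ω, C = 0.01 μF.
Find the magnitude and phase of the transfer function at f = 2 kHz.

Step 1 — Angular frequency: ω = 2π·2000 = 1.257e+04 rad/s.
Step 2 — Transfer function: H(jω) = 1/(1 + jωRC).
Step 3 — Denominator: 1 + jωRC = 1 + j·1.257e+04·171·1e-08 = 1 + j0.02149.
Step 4 — H = 0.9995 - j0.02148.
Step 5 — Magnitude: |H| = 0.9998 (-0.0 dB); phase: φ = -1.2°.

|H| = 0.9998 (-0.0 dB), φ = -1.2°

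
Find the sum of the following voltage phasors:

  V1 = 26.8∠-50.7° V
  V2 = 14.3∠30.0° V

Step 1 — Convert each phasor to rectangular form:
  V1 = 26.8·(cos(-50.7°) + j·sin(-50.7°)) = 16.97 - j20.74 V
  V2 = 14.3·(cos(30.0°) + j·sin(30.0°)) = 12.38 + j7.15 V
Step 2 — Sum components: V_total = 29.36 - j13.59 V.
Step 3 — Convert to polar: |V_total| = 32.35 V, ∠V_total = -24.8°.

V_total = 32.35∠-24.8° V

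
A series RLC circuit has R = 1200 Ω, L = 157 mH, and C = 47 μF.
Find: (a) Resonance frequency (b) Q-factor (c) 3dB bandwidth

Step 1 — Resonance condition Im(Z)=0 gives ω₀ = 1/√(LC).
Step 2 — ω₀ = 1/√(0.157·4.7e-05) = 368.1 rad/s.
Step 3 — f₀ = ω₀/(2π) = 58.59 Hz.
Step 4 — Series Q: Q = ω₀L/R = 368.1·0.157/1200 = 0.04816.
Step 5 — 3dB bandwidth: Δω = ω₀/Q = 7643 rad/s; BW = Δω/(2π) = 1216 Hz.

(a) f₀ = 58.59 Hz  (b) Q = 0.04816  (c) BW = 1216 Hz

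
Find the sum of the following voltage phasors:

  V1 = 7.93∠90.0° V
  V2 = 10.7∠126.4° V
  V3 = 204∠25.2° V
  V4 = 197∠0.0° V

Step 1 — Convert each phasor to rectangular form:
  V1 = 7.93·(cos(90.0°) + j·sin(90.0°)) = 0 + j7.93 V
  V2 = 10.7·(cos(126.4°) + j·sin(126.4°)) = -6.35 + j8.612 V
  V3 = 204·(cos(25.2°) + j·sin(25.2°)) = 184.6 + j86.86 V
  V4 = 197·(cos(0.0°) + j·sin(0.0°)) = 197 V
Step 2 — Sum components: V_total = 375.2 + j103.4 V.
Step 3 — Convert to polar: |V_total| = 389.2 V, ∠V_total = 15.4°.

V_total = 389.2∠15.4° V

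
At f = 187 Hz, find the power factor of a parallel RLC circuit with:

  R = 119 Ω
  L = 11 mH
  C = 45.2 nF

Step 1 — Angular frequency: ω = 2π·f = 2π·187 = 1175 rad/s.
Step 2 — Component impedances:
  R: Z = R = 119 Ω
  L: Z = jωL = j·1175·0.011 = 0 + j12.92 Ω
  C: Z = 1/(jωC) = -j/(ω·C) = 0 - j1.883e+04 Ω
Step 3 — Parallel combination: 1/Z_total = 1/R + 1/L + 1/C; Z_total = 1.389 + j12.78 Ω = 12.86∠83.8° Ω.
Step 4 — Power factor: PF = cos(φ) = Re(Z)/|Z| = 1.389/12.86 = 0.108.
Step 5 — Type: Im(Z) = 12.78 ⇒ lagging (phase φ = 83.8°).

PF = 0.108 (lagging, φ = 83.8°)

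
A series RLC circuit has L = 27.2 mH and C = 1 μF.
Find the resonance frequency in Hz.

Step 1 — Resonance condition Im(Z)=0 gives ω₀ = 1/√(LC).
Step 2 — ω₀ = 1/√(0.0272·1e-06) = 6063 rad/s.
Step 3 — f₀ = ω₀/(2π) = 965 Hz.

f₀ = 965 Hz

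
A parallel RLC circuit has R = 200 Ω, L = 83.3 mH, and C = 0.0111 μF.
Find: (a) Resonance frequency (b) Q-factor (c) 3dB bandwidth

Step 1 — Resonance: ω₀ = 1/√(LC) = 1/√(0.0833·1.11e-08) = 3.289e+04 rad/s.
Step 2 — f₀ = ω₀/(2π) = 5234 Hz.
Step 3 — Parallel Q: Q = R/(ω₀L) = 200/(3.289e+04·0.0833) = 0.07301.
Step 4 — Bandwidth: Δω = ω₀/Q = 4.505e+05 rad/s; BW = Δω/(2π) = 7.169e+04 Hz.

(a) f₀ = 5234 Hz  (b) Q = 0.07301  (c) BW = 7.169e+04 Hz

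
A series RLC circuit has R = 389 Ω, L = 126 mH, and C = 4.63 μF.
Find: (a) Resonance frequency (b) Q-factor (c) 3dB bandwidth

Step 1 — Resonance condition Im(Z)=0 gives ω₀ = 1/√(LC).
Step 2 — ω₀ = 1/√(0.126·4.63e-06) = 1309 rad/s.
Step 3 — f₀ = ω₀/(2π) = 208.4 Hz.
Step 4 — Series Q: Q = ω₀L/R = 1309·0.126/389 = 0.4241.
Step 5 — 3dB bandwidth: Δω = ω₀/Q = 3087 rad/s; BW = Δω/(2π) = 491.4 Hz.

(a) f₀ = 208.4 Hz  (b) Q = 0.4241  (c) BW = 491.4 Hz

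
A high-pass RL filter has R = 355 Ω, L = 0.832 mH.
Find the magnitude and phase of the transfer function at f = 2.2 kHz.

Step 1 — Angular frequency: ω = 2π·2200 = 1.382e+04 rad/s.
Step 2 — Transfer function: H(jω) = jωL/(R + jωL).
Step 3 — Numerator jωL = j·11.5; denominator R + jωL = 355 + j11.5.
Step 4 — H = 0.001048 + j0.03236.
Step 5 — Magnitude: |H| = 0.03238 (-29.8 dB); phase: φ = 88.1°.

|H| = 0.03238 (-29.8 dB), φ = 88.1°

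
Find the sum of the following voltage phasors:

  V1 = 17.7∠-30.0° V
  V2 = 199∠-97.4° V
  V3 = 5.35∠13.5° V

Step 1 — Convert each phasor to rectangular form:
  V1 = 17.7·(cos(-30.0°) + j·sin(-30.0°)) = 15.33 - j8.85 V
  V2 = 199·(cos(-97.4°) + j·sin(-97.4°)) = -25.63 - j197.3 V
  V3 = 5.35·(cos(13.5°) + j·sin(13.5°)) = 5.202 + j1.249 V
Step 2 — Sum components: V_total = -5.099 - j204.9 V.
Step 3 — Convert to polar: |V_total| = 205 V, ∠V_total = -91.4°.

V_total = 205∠-91.4° V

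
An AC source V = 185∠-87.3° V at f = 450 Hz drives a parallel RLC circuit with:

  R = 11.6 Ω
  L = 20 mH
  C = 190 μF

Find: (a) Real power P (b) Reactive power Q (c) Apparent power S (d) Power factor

Step 1 — Angular frequency: ω = 2π·f = 2π·450 = 2827 rad/s.
Step 2 — Component impedances:
  R: Z = R = 11.6 Ω
  L: Z = jωL = j·2827·0.02 = 0 + j56.55 Ω
  C: Z = 1/(jωC) = -j/(ω·C) = 0 - j1.861 Ω
Step 3 — Parallel combination: 1/Z_total = 1/R + 1/L + 1/C; Z_total = 0.3108 - j1.873 Ω = 1.899∠-80.6° Ω.
Step 4 — Source phasor: V = 185∠-87.3° V = 8.715 - j184.8 V.
Step 5 — Current: I = V / Z = 96.76 - j11.4 A = 97.43∠-6.7° A.
Step 6 — Complex power: S = V·I* = 2950 - j1.778e+04 VA.
Step 7 — Real power: P = Re(S) = 2950 W.
Step 8 — Reactive power: Q = Im(S) = -1.778e+04 VAR.
Step 9 — Apparent power: |S| = 1.802e+04 VA.
Step 10 — Power factor: PF = P/|S| = 0.1637 (leading).

(a) P = 2950 W  (b) Q = -1.778e+04 VAR  (c) S = 1.802e+04 VA  (d) PF = 0.1637 (leading)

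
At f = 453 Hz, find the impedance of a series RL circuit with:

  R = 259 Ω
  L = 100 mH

Step 1 — Angular frequency: ω = 2π·f = 2π·453 = 2846 rad/s.
Step 2 — Component impedances:
  R: Z = R = 259 Ω
  L: Z = jωL = j·2846·0.1 = 0 + j284.6 Ω
Step 3 — Series combination: Z_total = R + L = 259 + j284.6 Ω = 384.8∠47.7° Ω.

Z = 259 + j284.6 Ω = 384.8∠47.7° Ω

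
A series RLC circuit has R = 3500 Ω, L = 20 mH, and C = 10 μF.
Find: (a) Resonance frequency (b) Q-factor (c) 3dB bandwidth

Step 1 — Resonance: ω₀ = 1/√(LC) = 1/√(0.02·1e-05) = 2236 rad/s.
Step 2 — f₀ = ω₀/(2π) = 355.9 Hz.
Step 3 — Series Q: Q = ω₀L/R = 2236·0.02/3500 = 0.01278.
Step 4 — Bandwidth: Δω = ω₀/Q = 1.75e+05 rad/s; BW = Δω/(2π) = 2.785e+04 Hz.

(a) f₀ = 355.9 Hz  (b) Q = 0.01278  (c) BW = 2.785e+04 Hz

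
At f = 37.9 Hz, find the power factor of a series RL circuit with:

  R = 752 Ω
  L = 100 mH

Step 1 — Angular frequency: ω = 2π·f = 2π·37.9 = 238.1 rad/s.
Step 2 — Component impedances:
  R: Z = R = 752 Ω
  L: Z = jωL = j·238.1·0.1 = 0 + j23.81 Ω
Step 3 — Series combination: Z_total = R + L = 752 + j23.81 Ω = 752.4∠1.8° Ω.
Step 4 — Power factor: PF = cos(φ) = Re(Z)/|Z| = 752/752.4 = 0.9995.
Step 5 — Type: Im(Z) = 23.81 ⇒ lagging (phase φ = 1.8°).

PF = 0.9995 (lagging, φ = 1.8°)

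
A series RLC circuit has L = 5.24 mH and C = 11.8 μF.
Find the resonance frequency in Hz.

Step 1 — Resonance condition Im(Z)=0 gives ω₀ = 1/√(LC).
Step 2 — ω₀ = 1/√(0.00524·1.18e-05) = 4022 rad/s.
Step 3 — f₀ = ω₀/(2π) = 640 Hz.

f₀ = 640 Hz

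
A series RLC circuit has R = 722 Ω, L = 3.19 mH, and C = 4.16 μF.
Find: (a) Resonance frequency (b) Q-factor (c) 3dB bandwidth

Step 1 — Resonance condition Im(Z)=0 gives ω₀ = 1/√(LC).
Step 2 — ω₀ = 1/√(0.00319·4.16e-06) = 8681 rad/s.
Step 3 — f₀ = ω₀/(2π) = 1382 Hz.
Step 4 — Series Q: Q = ω₀L/R = 8681·0.00319/722 = 0.03835.
Step 5 — 3dB bandwidth: Δω = ω₀/Q = 2.263e+05 rad/s; BW = Δω/(2π) = 3.602e+04 Hz.

(a) f₀ = 1382 Hz  (b) Q = 0.03835  (c) BW = 3.602e+04 Hz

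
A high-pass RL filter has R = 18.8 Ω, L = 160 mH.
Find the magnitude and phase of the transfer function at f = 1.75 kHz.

Step 1 — Angular frequency: ω = 2π·1750 = 1.1e+04 rad/s.
Step 2 — Transfer function: H(jω) = jωL/(R + jωL).
Step 3 — Numerator jωL = j·1759; denominator R + jωL = 18.8 + j1759.
Step 4 — H = 0.9999 + j0.01068.
Step 5 — Magnitude: |H| = 0.9999 (-0.0 dB); phase: φ = 0.6°.

|H| = 0.9999 (-0.0 dB), φ = 0.6°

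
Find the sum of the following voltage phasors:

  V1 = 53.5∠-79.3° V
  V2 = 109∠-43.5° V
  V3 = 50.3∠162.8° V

Step 1 — Convert each phasor to rectangular form:
  V1 = 53.5·(cos(-79.3°) + j·sin(-79.3°)) = 9.933 - j52.57 V
  V2 = 109·(cos(-43.5°) + j·sin(-43.5°)) = 79.07 - j75.03 V
  V3 = 50.3·(cos(162.8°) + j·sin(162.8°)) = -48.05 + j14.87 V
Step 2 — Sum components: V_total = 40.95 - j112.7 V.
Step 3 — Convert to polar: |V_total| = 119.9 V, ∠V_total = -70.0°.

V_total = 119.9∠-70.0° V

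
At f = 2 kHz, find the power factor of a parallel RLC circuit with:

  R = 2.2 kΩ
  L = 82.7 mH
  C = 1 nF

Step 1 — Angular frequency: ω = 2π·f = 2π·2000 = 1.257e+04 rad/s.
Step 2 — Component impedances:
  R: Z = R = 2200 Ω
  L: Z = jωL = j·1.257e+04·0.0827 = 0 + j1039 Ω
  C: Z = 1/(jωC) = -j/(ω·C) = 0 - j7.958e+04 Ω
Step 3 — Parallel combination: 1/Z_total = 1/R + 1/L + 1/C; Z_total = 410.1 + j856.7 Ω = 949.8∠64.4° Ω.
Step 4 — Power factor: PF = cos(φ) = Re(Z)/|Z| = 410.06/949.8 = 0.4317.
Step 5 — Type: Im(Z) = 856.7 ⇒ lagging (phase φ = 64.4°).

PF = 0.4317 (lagging, φ = 64.4°)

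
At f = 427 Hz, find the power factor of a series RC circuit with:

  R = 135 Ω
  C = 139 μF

Step 1 — Angular frequency: ω = 2π·f = 2π·427 = 2683 rad/s.
Step 2 — Component impedances:
  R: Z = R = 135 Ω
  C: Z = 1/(jωC) = -j/(ω·C) = 0 - j2.681 Ω
Step 3 — Series combination: Z_total = R + C = 135 - j2.681 Ω = 135∠-1.1° Ω.
Step 4 — Power factor: PF = cos(φ) = Re(Z)/|Z| = 135/135.03 = 0.9998.
Step 5 — Type: Im(Z) = -2.681 ⇒ leading (phase φ = -1.1°).

PF = 0.9998 (leading, φ = -1.1°)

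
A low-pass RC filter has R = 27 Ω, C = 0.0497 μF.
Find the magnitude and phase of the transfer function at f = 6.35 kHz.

Step 1 — Angular frequency: ω = 2π·6350 = 3.99e+04 rad/s.
Step 2 — Transfer function: H(jω) = 1/(1 + jωRC).
Step 3 — Denominator: 1 + jωRC = 1 + j·3.99e+04·27·4.97e-08 = 1 + j0.05354.
Step 4 — H = 0.9971 - j0.05339.
Step 5 — Magnitude: |H| = 0.9986 (-0.0 dB); phase: φ = -3.1°.

|H| = 0.9986 (-0.0 dB), φ = -3.1°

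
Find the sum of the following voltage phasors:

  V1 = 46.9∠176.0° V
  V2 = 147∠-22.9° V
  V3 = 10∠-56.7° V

Step 1 — Convert each phasor to rectangular form:
  V1 = 46.9·(cos(176.0°) + j·sin(176.0°)) = -46.79 + j3.272 V
  V2 = 147·(cos(-22.9°) + j·sin(-22.9°)) = 135.4 - j57.2 V
  V3 = 10·(cos(-56.7°) + j·sin(-56.7°)) = 5.49 - j8.358 V
Step 2 — Sum components: V_total = 94.12 - j62.29 V.
Step 3 — Convert to polar: |V_total| = 112.9 V, ∠V_total = -33.5°.

V_total = 112.9∠-33.5° V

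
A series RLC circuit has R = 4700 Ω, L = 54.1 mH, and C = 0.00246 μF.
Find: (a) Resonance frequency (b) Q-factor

Step 1 — Resonance condition Im(Z)=0 gives ω₀ = 1/√(LC).
Step 2 — ω₀ = 1/√(0.0541·2.46e-09) = 8.668e+04 rad/s.
Step 3 — f₀ = ω₀/(2π) = 1.38e+04 Hz.
Step 4 — Series Q: Q = ω₀L/R = 8.668e+04·0.0541/4700 = 0.9978.

(a) f₀ = 1.38e+04 Hz  (b) Q = 0.9978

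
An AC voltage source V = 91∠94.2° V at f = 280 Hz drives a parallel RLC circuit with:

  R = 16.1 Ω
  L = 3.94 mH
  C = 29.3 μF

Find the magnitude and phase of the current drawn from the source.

Step 1 — Angular frequency: ω = 2π·f = 2π·280 = 1759 rad/s.
Step 2 — Component impedances:
  R: Z = R = 16.1 Ω
  L: Z = jωL = j·1759·0.00394 = 0 + j6.932 Ω
  C: Z = 1/(jωC) = -j/(ω·C) = 0 - j19.4 Ω
Step 3 — Parallel combination: 1/Z_total = 1/R + 1/L + 1/C; Z_total = 4.987 + j7.444 Ω = 8.961∠56.2° Ω.
Step 4 — Source phasor: V = 91∠94.2° V = -6.665 + j90.76 V.
Step 5 — Ohm's law: I = V / Z_total = (-6.665 + j90.76) / (4.987 + j7.444) = 8.001 + j6.255 A.
Step 6 — Convert to polar: |I| = 10.16 A, ∠I = 38.0°.

I = 10.16∠38.0° A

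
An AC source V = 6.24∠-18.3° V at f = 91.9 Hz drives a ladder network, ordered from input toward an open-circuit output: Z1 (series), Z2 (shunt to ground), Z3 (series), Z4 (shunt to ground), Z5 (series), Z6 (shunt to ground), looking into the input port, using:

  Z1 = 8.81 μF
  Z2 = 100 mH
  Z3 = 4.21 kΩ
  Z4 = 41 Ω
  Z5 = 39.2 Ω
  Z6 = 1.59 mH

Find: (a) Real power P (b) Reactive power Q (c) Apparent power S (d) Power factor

Step 1 — Angular frequency: ω = 2π·f = 2π·91.9 = 577.4 rad/s.
Step 2 — Component impedances:
  Z1: Z = 1/(jωC) = -j/(ω·C) = 0 - j196.6 Ω
  Z2: Z = jωL = j·577.4·0.1 = 0 + j57.74 Ω
  Z3: Z = R = 4210 Ω
  Z4: Z = R = 41 Ω
  Z5: Z = R = 39.2 Ω
  Z6: Z = jωL = j·577.4·0.00159 = 0 + j0.9181 Ω
Step 3 — Ladder network (open output): work backward from the far end, alternating series and parallel combinations. Z_in = 0.7881 - j138.8 Ω = 138.8∠-89.7° Ω.
Step 4 — Source phasor: V = 6.24∠-18.3° V = 5.924 - j1.959 V.
Step 5 — Current: I = V / Z = 0.01435 + j0.04259 A = 0.04494∠71.4° A.
Step 6 — Complex power: S = V·I* = 0.001592 - j0.2804 VA.
Step 7 — Real power: P = Re(S) = 0.001592 W.
Step 8 — Reactive power: Q = Im(S) = -0.2804 VAR.
Step 9 — Apparent power: |S| = 0.2804 VA.
Step 10 — Power factor: PF = P/|S| = 0.005676 (leading).

(a) P = 0.001592 W  (b) Q = -0.2804 VAR  (c) S = 0.2804 VA  (d) PF = 0.005676 (leading)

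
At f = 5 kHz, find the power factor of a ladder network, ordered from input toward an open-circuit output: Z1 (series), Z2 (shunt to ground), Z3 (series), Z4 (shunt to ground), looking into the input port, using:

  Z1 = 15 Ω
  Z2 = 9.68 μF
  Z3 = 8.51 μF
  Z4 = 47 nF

Step 1 — Angular frequency: ω = 2π·f = 2π·5000 = 3.142e+04 rad/s.
Step 2 — Component impedances:
  Z1: Z = R = 15 Ω
  Z2: Z = 1/(jωC) = -j/(ω·C) = 0 - j3.288 Ω
  Z3: Z = 1/(jωC) = -j/(ω·C) = 0 - j3.74 Ω
  Z4: Z = 1/(jωC) = -j/(ω·C) = 0 - j677.3 Ω
Step 3 — Ladder network (open output): work backward from the far end, alternating series and parallel combinations. Z_in = 15 - j3.273 Ω = 15.35∠-12.3° Ω.
Step 4 — Power factor: PF = cos(φ) = Re(Z)/|Z| = 15/15.353 = 0.977.
Step 5 — Type: Im(Z) = -3.273 ⇒ leading (phase φ = -12.3°).

PF = 0.977 (leading, φ = -12.3°)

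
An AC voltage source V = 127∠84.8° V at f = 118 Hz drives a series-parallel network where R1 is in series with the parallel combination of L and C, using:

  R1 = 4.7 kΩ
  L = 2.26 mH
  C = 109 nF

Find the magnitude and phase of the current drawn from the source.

Step 1 — Angular frequency: ω = 2π·f = 2π·118 = 741.4 rad/s.
Step 2 — Component impedances:
  R1: Z = R = 4700 Ω
  L: Z = jωL = j·741.4·0.00226 = 0 + j1.676 Ω
  C: Z = 1/(jωC) = -j/(ω·C) = 0 - j1.237e+04 Ω
Step 3 — Parallel branch: L || C = 1/(1/L + 1/C) = 0 + j1.676 Ω.
Step 4 — Series with R1: Z_total = R1 + (L || C) = 4700 + j1.676 Ω = 4700∠0.0° Ω.
Step 5 — Source phasor: V = 127∠84.8° V = 11.51 + j126.5 V.
Step 6 — Ohm's law: I = V / Z_total = (11.51 + j126.5) / (4700 + j1.676) = 0.002459 + j0.02691 A.
Step 7 — Convert to polar: |I| = 0.02702 A, ∠I = 84.8°.

I = 0.02702∠84.8° A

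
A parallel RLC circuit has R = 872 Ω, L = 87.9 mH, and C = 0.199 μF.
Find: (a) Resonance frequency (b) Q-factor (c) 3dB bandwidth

Step 1 — Resonance: ω₀ = 1/√(LC) = 1/√(0.0879·1.99e-07) = 7561 rad/s.
Step 2 — f₀ = ω₀/(2π) = 1203 Hz.
Step 3 — Parallel Q: Q = R/(ω₀L) = 872/(7561·0.0879) = 1.312.
Step 4 — Bandwidth: Δω = ω₀/Q = 5763 rad/s; BW = Δω/(2π) = 917.2 Hz.

(a) f₀ = 1203 Hz  (b) Q = 1.312  (c) BW = 917.2 Hz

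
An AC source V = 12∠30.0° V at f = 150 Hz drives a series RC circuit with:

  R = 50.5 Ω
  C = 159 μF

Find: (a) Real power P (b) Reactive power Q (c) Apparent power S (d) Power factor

Step 1 — Angular frequency: ω = 2π·f = 2π·150 = 942.5 rad/s.
Step 2 — Component impedances:
  R: Z = R = 50.5 Ω
  C: Z = 1/(jωC) = -j/(ω·C) = 0 - j6.673 Ω
Step 3 — Series combination: Z_total = R + C = 50.5 - j6.673 Ω = 50.94∠-7.5° Ω.
Step 4 — Source phasor: V = 12∠30.0° V = 10.39 + j6 V.
Step 5 — Current: I = V / Z = 0.1868 + j0.1435 A = 0.2356∠37.5° A.
Step 6 — Complex power: S = V·I* = 2.803 - j0.3703 VA.
Step 7 — Real power: P = Re(S) = 2.803 W.
Step 8 — Reactive power: Q = Im(S) = -0.3703 VAR.
Step 9 — Apparent power: |S| = 2.827 VA.
Step 10 — Power factor: PF = P/|S| = 0.9914 (leading).

(a) P = 2.803 W  (b) Q = -0.3703 VAR  (c) S = 2.827 VA  (d) PF = 0.9914 (leading)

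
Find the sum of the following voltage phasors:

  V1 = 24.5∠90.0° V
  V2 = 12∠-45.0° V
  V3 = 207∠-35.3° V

Step 1 — Convert each phasor to rectangular form:
  V1 = 24.5·(cos(90.0°) + j·sin(90.0°)) = 0 + j24.5 V
  V2 = 12·(cos(-45.0°) + j·sin(-45.0°)) = 8.485 - j8.485 V
  V3 = 207·(cos(-35.3°) + j·sin(-35.3°)) = 168.9 - j119.6 V
Step 2 — Sum components: V_total = 177.4 - j103.6 V.
Step 3 — Convert to polar: |V_total| = 205.5 V, ∠V_total = -30.3°.

V_total = 205.5∠-30.3° V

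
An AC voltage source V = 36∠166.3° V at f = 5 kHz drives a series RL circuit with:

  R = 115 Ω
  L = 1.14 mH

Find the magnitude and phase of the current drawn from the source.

Step 1 — Angular frequency: ω = 2π·f = 2π·5000 = 3.142e+04 rad/s.
Step 2 — Component impedances:
  R: Z = R = 115 Ω
  L: Z = jωL = j·3.142e+04·0.00114 = 0 + j35.81 Ω
Step 3 — Series combination: Z_total = R + L = 115 + j35.81 Ω = 120.4∠17.3° Ω.
Step 4 — Source phasor: V = 36∠166.3° V = -34.98 + j8.526 V.
Step 5 — Ohm's law: I = V / Z_total = (-34.98 + j8.526) / (115 + j35.81) = -0.2562 + j0.1539 A.
Step 6 — Convert to polar: |I| = 0.2989 A, ∠I = 149.0°.

I = 0.2989∠149.0° A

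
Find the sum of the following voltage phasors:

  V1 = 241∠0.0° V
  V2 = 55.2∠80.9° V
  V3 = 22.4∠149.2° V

Step 1 — Convert each phasor to rectangular form:
  V1 = 241·(cos(0.0°) + j·sin(0.0°)) = 241 V
  V2 = 55.2·(cos(80.9°) + j·sin(80.9°)) = 8.73 + j54.51 V
  V3 = 22.4·(cos(149.2°) + j·sin(149.2°)) = -19.24 + j11.47 V
Step 2 — Sum components: V_total = 230.5 + j65.98 V.
Step 3 — Convert to polar: |V_total| = 239.7 V, ∠V_total = 16.0°.

V_total = 239.7∠16.0° V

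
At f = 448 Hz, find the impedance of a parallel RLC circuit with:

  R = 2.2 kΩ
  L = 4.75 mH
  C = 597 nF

Step 1 — Angular frequency: ω = 2π·f = 2π·448 = 2815 rad/s.
Step 2 — Component impedances:
  R: Z = R = 2200 Ω
  L: Z = jωL = j·2815·0.00475 = 0 + j13.37 Ω
  C: Z = 1/(jωC) = -j/(ω·C) = 0 - j595.1 Ω
Step 3 — Parallel combination: 1/Z_total = 1/R + 1/L + 1/C; Z_total = 0.08504 + j13.68 Ω = 13.68∠89.6° Ω.

Z = 0.08504 + j13.68 Ω = 13.68∠89.6° Ω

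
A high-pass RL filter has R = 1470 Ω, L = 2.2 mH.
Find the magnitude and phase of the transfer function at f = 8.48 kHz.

Step 1 — Angular frequency: ω = 2π·8480 = 5.328e+04 rad/s.
Step 2 — Transfer function: H(jω) = jωL/(R + jωL).
Step 3 — Numerator jωL = j·117.2; denominator R + jωL = 1470 + j117.2.
Step 4 — H = 0.006318 + j0.07924.
Step 5 — Magnitude: |H| = 0.07949 (-22.0 dB); phase: φ = 85.4°.

|H| = 0.07949 (-22.0 dB), φ = 85.4°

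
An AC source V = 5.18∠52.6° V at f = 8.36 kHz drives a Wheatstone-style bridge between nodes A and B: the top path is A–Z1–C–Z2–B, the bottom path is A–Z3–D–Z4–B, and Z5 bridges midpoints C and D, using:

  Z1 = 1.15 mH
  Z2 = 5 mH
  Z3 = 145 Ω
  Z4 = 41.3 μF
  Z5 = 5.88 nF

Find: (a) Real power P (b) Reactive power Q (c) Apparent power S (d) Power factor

Step 1 — Angular frequency: ω = 2π·f = 2π·8360 = 5.253e+04 rad/s.
Step 2 — Component impedances:
  Z1: Z = jωL = j·5.253e+04·0.00115 = 0 + j60.41 Ω
  Z2: Z = jωL = j·5.253e+04·0.005 = 0 + j262.6 Ω
  Z3: Z = R = 145 Ω
  Z4: Z = 1/(jωC) = -j/(ω·C) = 0 - j0.461 Ω
  Z5: Z = 1/(jωC) = -j/(ω·C) = 0 - j3238 Ω
Step 3 — Bridge requires nodal analysis (the Z5 bridge couples midpoints C and D, so the two paths cannot be reduced to a simple series/parallel combination). Setting node B to ground and injecting 1 A at node A, the 3-node admittance system at A, C, D solves to V_A = Z_AB = 123.7 + j51.41 Ω = 133.9∠22.6° Ω.
Step 4 — Source phasor: V = 5.18∠52.6° V = 3.146 + j4.115 V.
Step 5 — Current: I = V / Z = 0.03349 + j0.01935 A = 0.03868∠30.0° A.
Step 6 — Complex power: S = V·I* = 0.185 + j0.07691 VA.
Step 7 — Real power: P = Re(S) = 0.185 W.
Step 8 — Reactive power: Q = Im(S) = 0.07691 VAR.
Step 9 — Apparent power: |S| = 0.2004 VA.
Step 10 — Power factor: PF = P/|S| = 0.9234 (lagging).

(a) P = 0.185 W  (b) Q = 0.07691 VAR  (c) S = 0.2004 VA  (d) PF = 0.9234 (lagging)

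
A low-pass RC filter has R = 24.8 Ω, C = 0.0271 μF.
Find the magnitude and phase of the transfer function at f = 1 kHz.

Step 1 — Angular frequency: ω = 2π·1000 = 6283 rad/s.
Step 2 — Transfer function: H(jω) = 1/(1 + jωRC).
Step 3 — Denominator: 1 + jωRC = 1 + j·6283·24.8·2.71e-08 = 1 + j0.004223.
Step 4 — H = 1 - j0.004223.
Step 5 — Magnitude: |H| = 1 (-0.0 dB); phase: φ = -0.2°.

|H| = 1 (-0.0 dB), φ = -0.2°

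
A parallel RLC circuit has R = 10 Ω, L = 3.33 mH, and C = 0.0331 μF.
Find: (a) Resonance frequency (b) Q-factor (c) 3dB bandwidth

Step 1 — Resonance: ω₀ = 1/√(LC) = 1/√(0.00333·3.31e-08) = 9.525e+04 rad/s.
Step 2 — f₀ = ω₀/(2π) = 1.516e+04 Hz.
Step 3 — Parallel Q: Q = R/(ω₀L) = 10/(9.525e+04·0.00333) = 0.03153.
Step 4 — Bandwidth: Δω = ω₀/Q = 3.021e+06 rad/s; BW = Δω/(2π) = 4.808e+05 Hz.

(a) f₀ = 1.516e+04 Hz  (b) Q = 0.03153  (c) BW = 4.808e+05 Hz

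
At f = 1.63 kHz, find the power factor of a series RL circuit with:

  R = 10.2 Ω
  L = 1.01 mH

Step 1 — Angular frequency: ω = 2π·f = 2π·1630 = 1.024e+04 rad/s.
Step 2 — Component impedances:
  R: Z = R = 10.2 Ω
  L: Z = jωL = j·1.024e+04·0.00101 = 0 + j10.34 Ω
Step 3 — Series combination: Z_total = R + L = 10.2 + j10.34 Ω = 14.53∠45.4° Ω.
Step 4 — Power factor: PF = cos(φ) = Re(Z)/|Z| = 10.2/14.527 = 0.7021.
Step 5 — Type: Im(Z) = 10.34 ⇒ lagging (phase φ = 45.4°).

PF = 0.7021 (lagging, φ = 45.4°)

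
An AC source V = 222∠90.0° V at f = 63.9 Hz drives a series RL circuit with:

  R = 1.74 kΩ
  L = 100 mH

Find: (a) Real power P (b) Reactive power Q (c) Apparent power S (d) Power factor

Step 1 — Angular frequency: ω = 2π·f = 2π·63.9 = 401.5 rad/s.
Step 2 — Component impedances:
  R: Z = R = 1740 Ω
  L: Z = jωL = j·401.5·0.1 = 0 + j40.15 Ω
Step 3 — Series combination: Z_total = R + L = 1740 + j40.15 Ω = 1740∠1.3° Ω.
Step 4 — Source phasor: V = 222∠90.0° V = 0 + j222 V.
Step 5 — Current: I = V / Z = 0.002942 + j0.1275 A = 0.1276∠88.7° A.
Step 6 — Complex power: S = V·I* = 28.31 + j0.6532 VA.
Step 7 — Real power: P = Re(S) = 28.31 W.
Step 8 — Reactive power: Q = Im(S) = 0.6532 VAR.
Step 9 — Apparent power: |S| = 28.32 VA.
Step 10 — Power factor: PF = P/|S| = 0.9997 (lagging).

(a) P = 28.31 W  (b) Q = 0.6532 VAR  (c) S = 28.32 VA  (d) PF = 0.9997 (lagging)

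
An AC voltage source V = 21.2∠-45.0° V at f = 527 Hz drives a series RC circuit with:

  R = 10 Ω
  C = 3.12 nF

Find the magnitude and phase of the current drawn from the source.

Step 1 — Angular frequency: ω = 2π·f = 2π·527 = 3311 rad/s.
Step 2 — Component impedances:
  R: Z = R = 10 Ω
  C: Z = 1/(jωC) = -j/(ω·C) = 0 - j9.68e+04 Ω
Step 3 — Series combination: Z_total = R + C = 10 - j9.68e+04 Ω = 9.68e+04∠-90.0° Ω.
Step 4 — Source phasor: V = 21.2∠-45.0° V = 14.99 - j14.99 V.
Step 5 — Ohm's law: I = V / Z_total = (14.99 - j14.99) / (10 - j9.68e+04) = 0.0001549 + j0.0001549 A.
Step 6 — Convert to polar: |I| = 0.000219 A, ∠I = 45.0°.

I = 0.000219∠45.0° A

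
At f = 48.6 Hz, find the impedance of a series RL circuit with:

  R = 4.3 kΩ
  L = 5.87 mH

Step 1 — Angular frequency: ω = 2π·f = 2π·48.6 = 305.4 rad/s.
Step 2 — Component impedances:
  R: Z = R = 4300 Ω
  L: Z = jωL = j·305.4·0.00587 = 0 + j1.792 Ω
Step 3 — Series combination: Z_total = R + L = 4300 + j1.792 Ω = 4300∠0.0° Ω.

Z = 4300 + j1.792 Ω = 4300∠0.0° Ω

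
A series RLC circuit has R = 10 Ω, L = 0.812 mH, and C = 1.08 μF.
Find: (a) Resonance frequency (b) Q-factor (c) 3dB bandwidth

Step 1 — Resonance: ω₀ = 1/√(LC) = 1/√(0.000812·1.08e-06) = 3.377e+04 rad/s.
Step 2 — f₀ = ω₀/(2π) = 5374 Hz.
Step 3 — Series Q: Q = ω₀L/R = 3.377e+04·0.000812/10 = 2.742.
Step 4 — Bandwidth: Δω = ω₀/Q = 1.232e+04 rad/s; BW = Δω/(2π) = 1960 Hz.

(a) f₀ = 5374 Hz  (b) Q = 2.742  (c) BW = 1960 Hz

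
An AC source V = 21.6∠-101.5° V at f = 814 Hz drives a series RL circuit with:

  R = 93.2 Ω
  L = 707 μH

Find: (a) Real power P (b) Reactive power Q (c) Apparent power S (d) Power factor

Step 1 — Angular frequency: ω = 2π·f = 2π·814 = 5115 rad/s.
Step 2 — Component impedances:
  R: Z = R = 93.2 Ω
  L: Z = jωL = j·5115·0.000707 = 0 + j3.616 Ω
Step 3 — Series combination: Z_total = R + L = 93.2 + j3.616 Ω = 93.27∠2.2° Ω.
Step 4 — Source phasor: V = 21.6∠-101.5° V = -4.306 - j21.17 V.
Step 5 — Current: I = V / Z = -0.05493 - j0.225 A = 0.2316∠-103.7° A.
Step 6 — Complex power: S = V·I* = 4.998 + j0.1939 VA.
Step 7 — Real power: P = Re(S) = 4.998 W.
Step 8 — Reactive power: Q = Im(S) = 0.1939 VAR.
Step 9 — Apparent power: |S| = 5.002 VA.
Step 10 — Power factor: PF = P/|S| = 0.9992 (lagging).

(a) P = 4.998 W  (b) Q = 0.1939 VAR  (c) S = 5.002 VA  (d) PF = 0.9992 (lagging)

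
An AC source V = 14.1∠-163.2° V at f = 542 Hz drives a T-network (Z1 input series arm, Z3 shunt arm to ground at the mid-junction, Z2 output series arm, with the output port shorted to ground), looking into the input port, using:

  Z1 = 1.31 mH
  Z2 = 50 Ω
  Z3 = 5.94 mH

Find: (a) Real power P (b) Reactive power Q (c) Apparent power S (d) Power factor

Step 1 — Angular frequency: ω = 2π·f = 2π·542 = 3405 rad/s.
Step 2 — Component impedances:
  Z1: Z = jωL = j·3405·0.00131 = 0 + j4.461 Ω
  Z2: Z = R = 50 Ω
  Z3: Z = jωL = j·3405·0.00594 = 0 + j20.23 Ω
Step 3 — With the output port shorted to ground, the output series arm Z2 runs from the junction to ground; the shunt arm Z3 also runs from the junction to ground. They appear in parallel: Z3 || Z2 = 7.033 + j17.38 Ω.
Step 4 — Series with input arm Z1: Z_in = Z1 + (Z3 || Z2) = 7.033 + j21.84 Ω = 22.95∠72.2° Ω.
Step 5 — Source phasor: V = 14.1∠-163.2° V = -13.5 - j4.075 V.
Step 6 — Current: I = V / Z = -0.3493 + j0.5055 A = 0.6144∠124.6° A.
Step 7 — Complex power: S = V·I* = 2.655 + j8.246 VA.
Step 8 — Real power: P = Re(S) = 2.655 W.
Step 9 — Reactive power: Q = Im(S) = 8.246 VAR.
Step 10 — Apparent power: |S| = 8.663 VA.
Step 11 — Power factor: PF = P/|S| = 0.3065 (lagging).

(a) P = 2.655 W  (b) Q = 8.246 VAR  (c) S = 8.663 VA  (d) PF = 0.3065 (lagging)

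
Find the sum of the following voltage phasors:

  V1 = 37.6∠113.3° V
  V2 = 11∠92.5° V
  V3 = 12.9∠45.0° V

Step 1 — Convert each phasor to rectangular form:
  V1 = 37.6·(cos(113.3°) + j·sin(113.3°)) = -14.87 + j34.53 V
  V2 = 11·(cos(92.5°) + j·sin(92.5°)) = -0.4798 + j10.99 V
  V3 = 12.9·(cos(45.0°) + j·sin(45.0°)) = 9.122 + j9.122 V
Step 2 — Sum components: V_total = -6.231 + j54.64 V.
Step 3 — Convert to polar: |V_total| = 55 V, ∠V_total = 96.5°.

V_total = 55∠96.5° V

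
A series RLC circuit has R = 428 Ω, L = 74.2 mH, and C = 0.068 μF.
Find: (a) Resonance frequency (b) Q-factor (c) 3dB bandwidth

Step 1 — Resonance: ω₀ = 1/√(LC) = 1/√(0.0742·6.8e-08) = 1.408e+04 rad/s.
Step 2 — f₀ = ω₀/(2π) = 2241 Hz.
Step 3 — Series Q: Q = ω₀L/R = 1.408e+04·0.0742/428 = 2.441.
Step 4 — Bandwidth: Δω = ω₀/Q = 5768 rad/s; BW = Δω/(2π) = 918 Hz.

(a) f₀ = 2241 Hz  (b) Q = 2.441  (c) BW = 918 Hz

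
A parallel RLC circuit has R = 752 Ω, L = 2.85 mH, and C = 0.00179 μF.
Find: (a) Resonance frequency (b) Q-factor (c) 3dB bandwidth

Step 1 — Resonance: ω₀ = 1/√(LC) = 1/√(0.00285·1.79e-09) = 4.427e+05 rad/s.
Step 2 — f₀ = ω₀/(2π) = 7.046e+04 Hz.
Step 3 — Parallel Q: Q = R/(ω₀L) = 752/(4.427e+05·0.00285) = 0.596.
Step 4 — Bandwidth: Δω = ω₀/Q = 7.429e+05 rad/s; BW = Δω/(2π) = 1.182e+05 Hz.

(a) f₀ = 7.046e+04 Hz  (b) Q = 0.596  (c) BW = 1.182e+05 Hz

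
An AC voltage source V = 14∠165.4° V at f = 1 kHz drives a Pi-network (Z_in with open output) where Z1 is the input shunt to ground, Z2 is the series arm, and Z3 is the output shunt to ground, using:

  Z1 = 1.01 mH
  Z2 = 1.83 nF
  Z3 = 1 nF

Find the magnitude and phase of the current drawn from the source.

Step 1 — Angular frequency: ω = 2π·f = 2π·1000 = 6283 rad/s.
Step 2 — Component impedances:
  Z1: Z = jωL = j·6283·0.00101 = 0 + j6.346 Ω
  Z2: Z = 1/(jωC) = -j/(ω·C) = 0 - j8.697e+04 Ω
  Z3: Z = 1/(jωC) = -j/(ω·C) = 0 - j1.592e+05 Ω
Step 3 — With open output, the series arm Z2 and the output shunt Z3 appear in series to ground: Z2 + Z3 = 0 - j2.461e+05 Ω.
Step 4 — Parallel with input shunt Z1: Z_in = Z1 || (Z2 + Z3) = 0 + j6.346 Ω = 6.346∠90.0° Ω.
Step 5 — Source phasor: V = 14∠165.4° V = -13.55 + j3.529 V.
Step 6 — Ohm's law: I = V / Z_total = (-13.55 + j3.529) / (0 + j6.346) = 0.5561 + j2.135 A.
Step 7 — Convert to polar: |I| = 2.206 A, ∠I = 75.4°.

I = 2.206∠75.4° A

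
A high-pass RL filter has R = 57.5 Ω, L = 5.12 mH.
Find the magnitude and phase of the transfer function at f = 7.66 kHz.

Step 1 — Angular frequency: ω = 2π·7660 = 4.813e+04 rad/s.
Step 2 — Transfer function: H(jω) = jωL/(R + jωL).
Step 3 — Numerator jωL = j·246.4; denominator R + jωL = 57.5 + j246.4.
Step 4 — H = 0.9484 + j0.2213.
Step 5 — Magnitude: |H| = 0.9738 (-0.2 dB); phase: φ = 13.1°.

|H| = 0.9738 (-0.2 dB), φ = 13.1°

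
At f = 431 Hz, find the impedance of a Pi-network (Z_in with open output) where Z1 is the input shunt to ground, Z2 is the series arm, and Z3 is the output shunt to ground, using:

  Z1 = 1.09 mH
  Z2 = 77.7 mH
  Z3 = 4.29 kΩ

Step 1 — Angular frequency: ω = 2π·f = 2π·431 = 2708 rad/s.
Step 2 — Component impedances:
  Z1: Z = jωL = j·2708·0.00109 = 0 + j2.952 Ω
  Z2: Z = jωL = j·2708·0.0777 = 0 + j210.4 Ω
  Z3: Z = R = 4290 Ω
Step 3 — With open output, the series arm Z2 and the output shunt Z3 appear in series to ground: Z2 + Z3 = 4290 + j210.4 Ω.
Step 4 — Parallel with input shunt Z1: Z_in = Z1 || (Z2 + Z3) = 0.002026 + j2.952 Ω = 2.952∠90.0° Ω.

Z = 0.002026 + j2.952 Ω = 2.952∠90.0° Ω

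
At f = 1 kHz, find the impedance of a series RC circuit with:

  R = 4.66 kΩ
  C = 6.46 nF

Step 1 — Angular frequency: ω = 2π·f = 2π·1000 = 6283 rad/s.
Step 2 — Component impedances:
  R: Z = R = 4660 Ω
  C: Z = 1/(jωC) = -j/(ω·C) = 0 - j2.464e+04 Ω
Step 3 — Series combination: Z_total = R + C = 4660 - j2.464e+04 Ω = 2.507e+04∠-79.3° Ω.

Z = 4660 - j2.464e+04 Ω = 2.507e+04∠-79.3° Ω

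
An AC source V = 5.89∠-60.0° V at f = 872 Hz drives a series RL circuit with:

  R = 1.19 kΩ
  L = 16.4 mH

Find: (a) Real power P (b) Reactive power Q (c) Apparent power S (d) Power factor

Step 1 — Angular frequency: ω = 2π·f = 2π·872 = 5479 rad/s.
Step 2 — Component impedances:
  R: Z = R = 1190 Ω
  L: Z = jωL = j·5479·0.0164 = 0 + j89.85 Ω
Step 3 — Series combination: Z_total = R + L = 1190 + j89.85 Ω = 1193∠4.3° Ω.
Step 4 — Source phasor: V = 5.89∠-60.0° V = 2.945 - j5.101 V.
Step 5 — Current: I = V / Z = 0.002139 - j0.004448 A = 0.004936∠-64.3° A.
Step 6 — Complex power: S = V·I* = 0.02899 + j0.002189 VA.
Step 7 — Real power: P = Re(S) = 0.02899 W.
Step 8 — Reactive power: Q = Im(S) = 0.002189 VAR.
Step 9 — Apparent power: |S| = 0.02907 VA.
Step 10 — Power factor: PF = P/|S| = 0.9972 (lagging).

(a) P = 0.02899 W  (b) Q = 0.002189 VAR  (c) S = 0.02907 VA  (d) PF = 0.9972 (lagging)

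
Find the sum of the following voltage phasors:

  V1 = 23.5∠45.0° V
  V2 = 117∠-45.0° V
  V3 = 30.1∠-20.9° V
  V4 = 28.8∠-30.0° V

Step 1 — Convert each phasor to rectangular form:
  V1 = 23.5·(cos(45.0°) + j·sin(45.0°)) = 16.62 + j16.62 V
  V2 = 117·(cos(-45.0°) + j·sin(-45.0°)) = 82.73 - j82.73 V
  V3 = 30.1·(cos(-20.9°) + j·sin(-20.9°)) = 28.12 - j10.74 V
  V4 = 28.8·(cos(-30.0°) + j·sin(-30.0°)) = 24.94 - j14.4 V
Step 2 — Sum components: V_total = 152.4 - j91.25 V.
Step 3 — Convert to polar: |V_total| = 177.6 V, ∠V_total = -30.9°.

V_total = 177.6∠-30.9° V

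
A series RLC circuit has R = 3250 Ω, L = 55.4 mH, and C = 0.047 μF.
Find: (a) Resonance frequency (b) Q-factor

Step 1 — Resonance condition Im(Z)=0 gives ω₀ = 1/√(LC).
Step 2 — ω₀ = 1/√(0.0554·4.7e-08) = 1.96e+04 rad/s.
Step 3 — f₀ = ω₀/(2π) = 3119 Hz.
Step 4 — Series Q: Q = ω₀L/R = 1.96e+04·0.0554/3250 = 0.3341.

(a) f₀ = 3119 Hz  (b) Q = 0.3341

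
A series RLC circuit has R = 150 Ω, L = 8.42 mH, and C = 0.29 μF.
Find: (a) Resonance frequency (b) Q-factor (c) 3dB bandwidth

Step 1 — Resonance: ω₀ = 1/√(LC) = 1/√(0.00842·2.9e-07) = 2.024e+04 rad/s.
Step 2 — f₀ = ω₀/(2π) = 3221 Hz.
Step 3 — Series Q: Q = ω₀L/R = 2.024e+04·0.00842/150 = 1.136.
Step 4 — Bandwidth: Δω = ω₀/Q = 1.781e+04 rad/s; BW = Δω/(2π) = 2835 Hz.

(a) f₀ = 3221 Hz  (b) Q = 1.136  (c) BW = 2835 Hz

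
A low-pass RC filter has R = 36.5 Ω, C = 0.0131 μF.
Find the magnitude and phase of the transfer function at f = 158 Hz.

Step 1 — Angular frequency: ω = 2π·158 = 992.7 rad/s.
Step 2 — Transfer function: H(jω) = 1/(1 + jωRC).
Step 3 — Denominator: 1 + jωRC = 1 + j·992.7·36.5·1.31e-08 = 1 + j0.0004747.
Step 4 — H = 1 - j0.0004747.
Step 5 — Magnitude: |H| = 1 (-0.0 dB); phase: φ = -0.0°.

|H| = 1 (-0.0 dB), φ = -0.0°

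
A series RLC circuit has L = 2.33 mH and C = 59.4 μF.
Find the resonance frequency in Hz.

Step 1 — Resonance condition Im(Z)=0 gives ω₀ = 1/√(LC).
Step 2 — ω₀ = 1/√(0.00233·5.94e-05) = 2688 rad/s.
Step 3 — f₀ = ω₀/(2π) = 427.8 Hz.

f₀ = 427.8 Hz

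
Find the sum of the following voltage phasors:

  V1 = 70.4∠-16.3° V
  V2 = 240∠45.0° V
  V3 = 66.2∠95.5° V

Step 1 — Convert each phasor to rectangular form:
  V1 = 70.4·(cos(-16.3°) + j·sin(-16.3°)) = 67.57 - j19.76 V
  V2 = 240·(cos(45.0°) + j·sin(45.0°)) = 169.7 + j169.7 V
  V3 = 66.2·(cos(95.5°) + j·sin(95.5°)) = -6.345 + j65.9 V
Step 2 — Sum components: V_total = 230.9 + j215.8 V.
Step 3 — Convert to polar: |V_total| = 316.1 V, ∠V_total = 43.1°.

V_total = 316.1∠43.1° V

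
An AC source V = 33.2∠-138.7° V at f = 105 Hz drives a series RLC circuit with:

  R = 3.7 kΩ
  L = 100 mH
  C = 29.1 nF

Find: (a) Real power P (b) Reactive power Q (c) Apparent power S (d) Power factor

Step 1 — Angular frequency: ω = 2π·f = 2π·105 = 659.7 rad/s.
Step 2 — Component impedances:
  R: Z = R = 3700 Ω
  L: Z = jωL = j·659.7·0.1 = 0 + j65.97 Ω
  C: Z = 1/(jωC) = -j/(ω·C) = 0 - j5.209e+04 Ω
Step 3 — Series combination: Z_total = R + L + C = 3700 - j5.202e+04 Ω = 5.215e+04∠-85.9° Ω.
Step 4 — Source phasor: V = 33.2∠-138.7° V = -24.94 - j21.91 V.
Step 5 — Current: I = V / Z = 0.0003852 - j0.0005068 A = 0.0006366∠-52.8° A.
Step 6 — Complex power: S = V·I* = 0.001499 - j0.02108 VA.
Step 7 — Real power: P = Re(S) = 0.001499 W.
Step 8 — Reactive power: Q = Im(S) = -0.02108 VAR.
Step 9 — Apparent power: |S| = 0.02113 VA.
Step 10 — Power factor: PF = P/|S| = 0.07094 (leading).

(a) P = 0.001499 W  (b) Q = -0.02108 VAR  (c) S = 0.02113 VA  (d) PF = 0.07094 (leading)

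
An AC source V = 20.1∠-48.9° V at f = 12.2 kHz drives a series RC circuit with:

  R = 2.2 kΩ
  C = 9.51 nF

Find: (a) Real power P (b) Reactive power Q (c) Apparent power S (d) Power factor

Step 1 — Angular frequency: ω = 2π·f = 2π·1.22e+04 = 7.665e+04 rad/s.
Step 2 — Component impedances:
  R: Z = R = 2200 Ω
  C: Z = 1/(jωC) = -j/(ω·C) = 0 - j1372 Ω
Step 3 — Series combination: Z_total = R + C = 2200 - j1372 Ω = 2593∠-31.9° Ω.
Step 4 — Source phasor: V = 20.1∠-48.9° V = 13.21 - j15.15 V.
Step 5 — Current: I = V / Z = 0.007416 - j0.002261 A = 0.007753∠-17.0° A.
Step 6 — Complex power: S = V·I* = 0.1322 - j0.08245 VA.
Step 7 — Real power: P = Re(S) = 0.1322 W.
Step 8 — Reactive power: Q = Im(S) = -0.08245 VAR.
Step 9 — Apparent power: |S| = 0.1558 VA.
Step 10 — Power factor: PF = P/|S| = 0.8486 (leading).

(a) P = 0.1322 W  (b) Q = -0.08245 VAR  (c) S = 0.1558 VA  (d) PF = 0.8486 (leading)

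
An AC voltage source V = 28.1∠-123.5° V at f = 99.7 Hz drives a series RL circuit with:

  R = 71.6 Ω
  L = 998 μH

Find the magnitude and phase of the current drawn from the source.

Step 1 — Angular frequency: ω = 2π·f = 2π·99.7 = 626.4 rad/s.
Step 2 — Component impedances:
  R: Z = R = 71.6 Ω
  L: Z = jωL = j·626.4·0.000998 = 0 + j0.6252 Ω
Step 3 — Series combination: Z_total = R + L = 71.6 + j0.6252 Ω = 71.6∠0.5° Ω.
Step 4 — Source phasor: V = 28.1∠-123.5° V = -15.51 - j23.43 V.
Step 5 — Ohm's law: I = V / Z_total = (-15.51 - j23.43) / (71.6 + j0.6252) = -0.2195 - j0.3253 A.
Step 6 — Convert to polar: |I| = 0.3924 A, ∠I = -124.0°.

I = 0.3924∠-124.0° A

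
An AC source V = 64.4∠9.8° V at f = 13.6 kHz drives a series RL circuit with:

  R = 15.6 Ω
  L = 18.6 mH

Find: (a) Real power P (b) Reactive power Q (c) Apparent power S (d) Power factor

Step 1 — Angular frequency: ω = 2π·f = 2π·1.36e+04 = 8.545e+04 rad/s.
Step 2 — Component impedances:
  R: Z = R = 15.6 Ω
  L: Z = jωL = j·8.545e+04·0.0186 = 0 + j1589 Ω
Step 3 — Series combination: Z_total = R + L = 15.6 + j1589 Ω = 1589∠89.4° Ω.
Step 4 — Source phasor: V = 64.4∠9.8° V = 63.46 + j10.96 V.
Step 5 — Current: I = V / Z = 0.007288 - j0.03986 A = 0.04052∠-79.6° A.
Step 6 — Complex power: S = V·I* = 0.02561 + j2.609 VA.
Step 7 — Real power: P = Re(S) = 0.02561 W.
Step 8 — Reactive power: Q = Im(S) = 2.609 VAR.
Step 9 — Apparent power: |S| = 2.609 VA.
Step 10 — Power factor: PF = P/|S| = 0.009815 (lagging).

(a) P = 0.02561 W  (b) Q = 2.609 VAR  (c) S = 2.609 VA  (d) PF = 0.009815 (lagging)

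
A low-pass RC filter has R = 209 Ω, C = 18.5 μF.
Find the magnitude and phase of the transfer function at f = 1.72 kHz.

Step 1 — Angular frequency: ω = 2π·1720 = 1.081e+04 rad/s.
Step 2 — Transfer function: H(jω) = 1/(1 + jωRC).
Step 3 — Denominator: 1 + jωRC = 1 + j·1.081e+04·209·1.85e-05 = 1 + j41.79.
Step 4 — H = 0.0005724 - j0.02392.
Step 5 — Magnitude: |H| = 0.02392 (-32.4 dB); phase: φ = -88.6°.

|H| = 0.02392 (-32.4 dB), φ = -88.6°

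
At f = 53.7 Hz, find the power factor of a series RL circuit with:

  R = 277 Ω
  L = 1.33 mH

Step 1 — Angular frequency: ω = 2π·f = 2π·53.7 = 337.4 rad/s.
Step 2 — Component impedances:
  R: Z = R = 277 Ω
  L: Z = jωL = j·337.4·0.00133 = 0 + j0.4488 Ω
Step 3 — Series combination: Z_total = R + L = 277 + j0.4488 Ω = 277∠0.1° Ω.
Step 4 — Power factor: PF = cos(φ) = Re(Z)/|Z| = 277/277 = 1.
Step 5 — Type: Im(Z) = 0.4488 ⇒ lagging (phase φ = 0.1°).

PF = 1 (lagging, φ = 0.1°)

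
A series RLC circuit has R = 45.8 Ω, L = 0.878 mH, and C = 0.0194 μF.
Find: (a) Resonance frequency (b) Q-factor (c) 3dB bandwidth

Step 1 — Resonance: ω₀ = 1/√(LC) = 1/√(0.000878·1.94e-08) = 2.423e+05 rad/s.
Step 2 — f₀ = ω₀/(2π) = 3.856e+04 Hz.
Step 3 — Series Q: Q = ω₀L/R = 2.423e+05·0.000878/45.8 = 4.645.
Step 4 — Bandwidth: Δω = ω₀/Q = 5.216e+04 rad/s; BW = Δω/(2π) = 8302 Hz.

(a) f₀ = 3.856e+04 Hz  (b) Q = 4.645  (c) BW = 8302 Hz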